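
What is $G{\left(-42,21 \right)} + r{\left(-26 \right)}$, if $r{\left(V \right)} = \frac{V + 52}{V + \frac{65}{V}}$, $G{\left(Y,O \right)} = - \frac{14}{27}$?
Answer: $- \frac{734}{513} \approx -1.4308$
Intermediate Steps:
$G{\left(Y,O \right)} = - \frac{14}{27}$ ($G{\left(Y,O \right)} = \left(-14\right) \frac{1}{27} = - \frac{14}{27}$)
$r{\left(V \right)} = \frac{52 + V}{V + \frac{65}{V}}$
$G{\left(-42,21 \right)} + r{\left(-26 \right)} = - \frac{14}{27} - \frac{26 \left(52 - 26\right)}{65 + \left(-26\right)^{2}} = - \frac{14}{27} - 26 \frac{1}{65 + 676} \cdot 26 = - \frac{14}{27} - 26 \cdot \frac{1}{741} \cdot 26 = - \frac{14}{27} - \frac{2}{57} \cdot 26 = - \frac{14}{27} - \frac{52}{57} = - \frac{734}{513}$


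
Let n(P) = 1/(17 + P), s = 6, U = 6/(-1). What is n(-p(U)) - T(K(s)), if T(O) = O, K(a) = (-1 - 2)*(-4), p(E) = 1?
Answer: -191/16 ≈ -11.938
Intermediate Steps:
U = -6 (U = 6*(-1) = -6)
K(a) = 12 (K(a) = -3*(-4) = 12)
n(-p(U)) - T(K(s)) = 1/(17 - 1*1) - 1*12 = 1/(17 - 1) - 12 = 1/16 - 12 = -191/16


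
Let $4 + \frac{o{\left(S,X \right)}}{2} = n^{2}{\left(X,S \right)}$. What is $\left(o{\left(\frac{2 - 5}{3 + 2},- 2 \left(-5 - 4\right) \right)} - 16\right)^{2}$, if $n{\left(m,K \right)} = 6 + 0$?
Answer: $2304$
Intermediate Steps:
$n{\left(m,K \right)} = 6$
$o{\left(S,X \right)} = 64$ ($o{\left(S,X \right)} = -8 + 2 \cdot 6^{2} = -8 + 2 \cdot 36 = -8 + 72 = 64$)
$\left(o{\left(\frac{2 - 5}{3 + 2},- 2 \left(-5 - 4\right) \right)} - 16\right)^{2} = \left(64 - 16\right)^{2} = 48^{2} = 2304$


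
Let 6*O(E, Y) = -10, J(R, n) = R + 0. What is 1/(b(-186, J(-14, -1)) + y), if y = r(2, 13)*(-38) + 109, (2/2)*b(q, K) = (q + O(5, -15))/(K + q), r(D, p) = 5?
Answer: -600/48037 ≈ -0.012490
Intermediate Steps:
J(R, n) = R
O(E, Y) = -5/3 (O(E, Y) = (⅙)*(-10) = -5/3)
b(q, K) = (-5/3 + q)/(K + q) (b(q, K) = (q - 5/3)/(K + q) = (-5/3 + q)/(K + q))
y = -81 (y = 5*(-38) + 109 = -190 + 109 = -81)
1/(b(-186, J(-14, -1)) + y) = 1/((-5/3 - 186)/(-14 - 186) - 81) = 1/(-563/3/(-200) - 81) = 1/(-1/200*(-563/3) - 81) = 1/(563/600 - 81) = 1/(-48037/600) = -600/48037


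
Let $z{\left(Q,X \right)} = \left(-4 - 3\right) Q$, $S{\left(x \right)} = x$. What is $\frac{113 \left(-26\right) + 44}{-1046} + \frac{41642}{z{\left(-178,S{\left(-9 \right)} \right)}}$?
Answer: $\frac{11790864}{325829} \approx 36.187$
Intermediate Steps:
$z{\left(Q,X \right)} = - 7 Q$
$\frac{113 \left(-26\right) + 44}{-1046} + \frac{41642}{z{\left(-178,S{\left(-9 \right)} \right)}} = \frac{113 \left(-26\right) + 44}{-1046} + \frac{41642}{\left(-7\right) \left(-178\right)} = \left(-2938 + 44\right) \left(- \frac{1}{1046}\right) + \frac{41642}{1246} = \left(-2894\right) \left(- \frac{1}{1046}\right) + 41642 \cdot \frac{1}{1246} = \frac{1447}{523} + \frac{20821}{623} = \frac{11790864}{325829}$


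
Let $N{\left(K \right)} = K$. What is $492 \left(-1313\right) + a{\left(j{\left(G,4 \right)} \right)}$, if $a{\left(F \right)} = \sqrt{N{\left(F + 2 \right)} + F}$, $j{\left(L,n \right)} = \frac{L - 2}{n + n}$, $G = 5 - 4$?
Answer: $-645996 + \frac{\sqrt{7}}{2} \approx -6.46 \cdot 10^{5}$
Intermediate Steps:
$G = 1$ ($G = 5 - 4 = 1$)
$j{\left(L,n \right)} = \frac{-2 + L}{2 n}$
$a{\left(F \right)} = \sqrt{2 + 2 F}$ ($a{\left(F \right)} = \sqrt{\left(F + 2\right) + F} = \sqrt{\left(2 + F\right) + F} = \sqrt{2 + 2 F}$)
$492 \left(-1313\right) + a{\left(j{\left(G,4 \right)} \right)} = 492 \left(-1313\right) + \sqrt{2 + 2 \frac{-2 + 1}{2 \cdot 4}} = -645996 + \sqrt{2 + 2 \cdot \frac{1}{2} \cdot \frac{1}{4} \left(-1\right)} = -645996 + \sqrt{2 + 2 \left(- \frac{1}{8}\right)} = -645996 + \sqrt{2 - \frac{1}{4}} = -645996 + \sqrt{\frac{7}{4}} = -645996 + \frac{\sqrt{7}}{2}$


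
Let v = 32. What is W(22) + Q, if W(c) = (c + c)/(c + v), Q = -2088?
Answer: -56354/27 ≈ -2087.2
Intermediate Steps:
W(c) = 2*c/(32 + c) (W(c) = (c + c)/(c + 32) = (2*c)/(32 + c) = 2*c/(32 + c))
W(22) + Q = 2*22/(32 + 22) - 2088 = 2*22/54 - 2088 = 2*22*(1/54) - 2088 = 22/27 - 2088 = -56354/27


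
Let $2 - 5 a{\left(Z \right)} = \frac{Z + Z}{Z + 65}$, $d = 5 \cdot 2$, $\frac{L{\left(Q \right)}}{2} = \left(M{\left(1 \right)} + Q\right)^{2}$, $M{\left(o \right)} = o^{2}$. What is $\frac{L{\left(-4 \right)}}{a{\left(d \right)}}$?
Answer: $\frac{675}{13} \approx 51.923$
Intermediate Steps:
$L{\left(Q \right)} = 2 \left(1 + Q\right)^{2}$ ($L{\left(Q \right)} = 2 \left(1^{2} + Q\right)^{2} = 2 \left(1 + Q\right)^{2}$)
$d = 10$
$a{\left(Z \right)} = \frac{2}{5} - \frac{2 Z}{5 \left(65 + Z\right)}$ ($a{\left(Z \right)} = \frac{2}{5} - \frac{\left(Z + Z\right) \frac{1}{Z + 65}}{5} = \frac{2}{5} - \frac{2 Z \frac{1}{65 + Z}}{5} = \frac{2}{5} - \frac{2 Z}{5 \left(65 + Z\right)}$)
$\frac{L{\left(-4 \right)}}{a{\left(d \right)}} = \frac{2 \left(1 - 4\right)^{2}}{26 \frac{1}{65 + 10}} = \frac{2 \left(-3\right)^{2}}{26 \cdot \frac{1}{75}} = \frac{2 \cdot 9}{26 \cdot \frac{1}{75}} = \frac{18}{\frac{26}{75}} = 18 \cdot \frac{75}{26} = \frac{675}{13}$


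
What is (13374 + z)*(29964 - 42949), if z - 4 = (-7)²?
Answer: -174349595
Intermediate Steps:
z = 53 (z = 4 + (-7)² = 4 + 49 = 53)
(13374 + z)*(29964 - 42949) = (13374 + 53)*(29964 - 42949) = 13427*(-12985) = -174349595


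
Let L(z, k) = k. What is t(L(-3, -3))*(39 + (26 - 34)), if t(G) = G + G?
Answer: -186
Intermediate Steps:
t(G) = 2*G
t(L(-3, -3))*(39 + (26 - 34)) = (2*(-3))*(39 + (26 - 34)) = -6*(39 - 8) = -6*31 = -186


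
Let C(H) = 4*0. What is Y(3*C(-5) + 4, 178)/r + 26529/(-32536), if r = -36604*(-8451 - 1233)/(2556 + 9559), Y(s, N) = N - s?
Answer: -48620997977/60068426838 ≈ -0.80943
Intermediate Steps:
C(H) = 0
r = 354473136/12115 (r = -36604/(12115/(-9684)) = -36604/(12115*(-1/9684)) = -36604/(-12115/9684) = -36604*(-9684/12115) = 354473136/12115 ≈ 29259.)
Y(3*C(-5) + 4, 178)/r + 26529/(-32536) = (178 - (3*0 + 4))/(354473136/12115) + 26529/(-32536) = (178 - (0 + 4))*(12115/354473136) + 26529*(-1/32536) = (178 - 1*4)*(12115/354473136) - 26529/32536 = (178 - 4)*(12115/354473136) - 26529/32536 = 174*(12115/354473136) - 26529/32536 = 351335/59078856 - 26529/32536 = -48620997977/60068426838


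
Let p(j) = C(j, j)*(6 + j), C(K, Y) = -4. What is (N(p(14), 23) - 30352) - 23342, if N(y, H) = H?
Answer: -53671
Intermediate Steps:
p(j) = -24 - 4*j (p(j) = -4*(6 + j) = -24 - 4*j)
(N(p(14), 23) - 30352) - 23342 = (23 - 30352) - 23342 = -30329 - 23342 = -53671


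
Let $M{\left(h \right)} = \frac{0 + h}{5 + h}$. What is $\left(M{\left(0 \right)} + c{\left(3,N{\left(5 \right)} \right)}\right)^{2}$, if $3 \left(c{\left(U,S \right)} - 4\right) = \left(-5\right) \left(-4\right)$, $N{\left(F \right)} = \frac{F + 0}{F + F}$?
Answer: $\frac{1024}{9} \approx 113.78$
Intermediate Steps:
$N{\left(F \right)} = \frac{1}{2}$ ($N{\left(F \right)} = \frac{F}{2 F} = F \frac{1}{2 F} = \frac{1}{2}$)
$c{\left(U,S \right)} = \frac{32}{3}$ ($c{\left(U,S \right)} = 4 + \frac{\left(-5\right) \left(-4\right)}{3} = 4 + \frac{1}{3} \cdot 20 = 4 + \frac{20}{3} = \frac{32}{3}$)
$M{\left(h \right)} = \frac{h}{5 + h}$
$\left(M{\left(0 \right)} + c{\left(3,N{\left(5 \right)} \right)}\right)^{2} = \left(\frac{0}{5 + 0} + \frac{32}{3}\right)^{2} = \left(\frac{0}{5} + \frac{32}{3}\right)^{2} = \left(0 \cdot \frac{1}{5} + \frac{32}{3}\right)^{2} = \left(0 + \frac{32}{3}\right)^{2} = \left(\frac{32}{3}\right)^{2} = \frac{1024}{9}$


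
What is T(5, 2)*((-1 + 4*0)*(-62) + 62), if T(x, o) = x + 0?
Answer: 620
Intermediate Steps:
T(x, o) = x
T(5, 2)*((-1 + 4*0)*(-62) + 62) = 5*((-1 + 4*0)*(-62) + 62) = 5*((-1 + 0)*(-62) + 62) = 5*(-1*(-62) + 62) = 5*(62 + 62) = 5*124 = 620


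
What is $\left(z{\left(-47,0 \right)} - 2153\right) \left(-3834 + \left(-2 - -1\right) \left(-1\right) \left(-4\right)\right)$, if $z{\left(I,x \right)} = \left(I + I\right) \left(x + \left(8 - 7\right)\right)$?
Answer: $8623986$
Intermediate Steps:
$z{\left(I,x \right)} = 2 I \left(1 + x\right)$ ($z{\left(I,x \right)} = 2 I \left(x + \left(8 - 7\right)\right) = 2 I \left(x + 1\right) = 2 I \left(1 + x\right)$)
$\left(z{\left(-47,0 \right)} - 2153\right) \left(-3834 + \left(-2 - -1\right) \left(-1\right) \left(-4\right)\right) = \left(2 \left(-47\right) \left(1 + 0\right) - 2153\right) \left(-3834 + \left(-2 - -1\right) \left(-1\right) \left(-4\right)\right) = \left(2 \left(-47\right) 1 - 2153\right) \left(-3834 + \left(-2 + 1\right) \left(-1\right) \left(-4\right)\right) = \left(-94 - 2153\right) \left(-3834 + \left(-1\right) \left(-1\right) \left(-4\right)\right) = - 2247 \left(-3834 + 1 \left(-4\right)\right) = - 2247 \left(-3834 - 4\right) = \left(-2247\right) \left(-3838\right) = 8623986$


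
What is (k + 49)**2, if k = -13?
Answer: 1296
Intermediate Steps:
(k + 49)**2 = (-13 + 49)**2 = 36**2 = 1296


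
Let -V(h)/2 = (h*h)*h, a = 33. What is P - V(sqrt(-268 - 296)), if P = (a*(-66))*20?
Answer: -43560 - 2256*I*sqrt(141) ≈ -43560.0 - 26789.0*I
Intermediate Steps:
P = -43560 (P = (33*(-66))*20 = -2178*20 = -43560)
V(h) = -2*h**3 (V(h) = -2*h*h*h = -2*h**2*h = -2*h**3)
P - V(sqrt(-268 - 296)) = -43560 - (-2)*(sqrt(-268 - 296))**3 = -43560 - (-2)*(sqrt(-564))**3 = -43560 - (-2)*(2*I*sqrt(141))**3 = -43560 - (-2)*(-1128*I*sqrt(141)) = -43560 - 2256*I*sqrt(141)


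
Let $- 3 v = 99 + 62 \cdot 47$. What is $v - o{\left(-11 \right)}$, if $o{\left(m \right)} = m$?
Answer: $- \frac{2980}{3} \approx -993.33$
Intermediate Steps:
$v = - \frac{3013}{3}$ ($v = - \frac{99 + 62 \cdot 47}{3} = - \frac{99 + 2914}{3} = \left(- \frac{1}{3}\right) 3013 = - \frac{3013}{3} \approx -1004.3$)
$v - o{\left(-11 \right)} = - \frac{3013}{3} - -11 = - \frac{3013}{3} + 11 = - \frac{2980}{3}$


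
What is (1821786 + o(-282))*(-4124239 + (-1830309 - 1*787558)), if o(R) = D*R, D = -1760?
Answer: -15628916371236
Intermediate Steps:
o(R) = -1760*R
(1821786 + o(-282))*(-4124239 + (-1830309 - 1*787558)) = (1821786 - 1760*(-282))*(-4124239 + (-1830309 - 1*787558)) = (1821786 + 496320)*(-4124239 + (-1830309 - 787558)) = 2318106*(-4124239 - 2617867) = 2318106*(-6742106) = -15628916371236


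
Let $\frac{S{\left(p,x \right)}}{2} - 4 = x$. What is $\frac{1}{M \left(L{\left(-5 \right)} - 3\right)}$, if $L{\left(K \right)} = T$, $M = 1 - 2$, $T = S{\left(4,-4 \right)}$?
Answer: $\frac{1}{3} \approx 0.33333$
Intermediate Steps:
$S{\left(p,x \right)} = 8 + 2 x$
$T = 0$ ($T = 8 + 2 \left(-4\right) = 8 - 8 = 0$)
$M = -1$ ($M = 1 - 2 = -1$)
$L{\left(K \right)} = 0$
$\frac{1}{M \left(L{\left(-5 \right)} - 3\right)} = \frac{1}{\left(-1\right) \left(0 - 3\right)} = \frac{1}{\left(-1\right) \left(-3\right)} = \frac{1}{3}$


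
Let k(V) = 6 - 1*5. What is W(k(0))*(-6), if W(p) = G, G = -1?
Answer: 6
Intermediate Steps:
k(V) = 1 (k(V) = 6 - 5 = 1)
W(p) = -1
W(k(0))*(-6) = -1*(-6) = 6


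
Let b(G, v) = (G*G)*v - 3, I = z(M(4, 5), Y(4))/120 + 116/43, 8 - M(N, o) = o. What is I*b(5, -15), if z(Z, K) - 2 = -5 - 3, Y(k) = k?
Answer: -430353/430 ≈ -1000.8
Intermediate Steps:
M(N, o) = 8 - o
z(Z, K) = -6 (z(Z, K) = 2 + (-5 - 3) = 2 - 8 = -6)
I = 2277/860 (I = -6/120 + 116/43 = -6*1/120 + 116*(1/43) = -1/20 + 116/43 = 2277/860 ≈ 2.6477)
b(G, v) = -3 + v*G**2 (b(G, v) = G**2*v - 3 = v*G**2 - 3 = -3 + v*G**2)
I*b(5, -15) = 2277*(-3 - 15*5**2)/860 = 2277*(-3 - 15*25)/860 = 2277*(-3 - 375)/860 = (2277/860)*(-378) = -430353/430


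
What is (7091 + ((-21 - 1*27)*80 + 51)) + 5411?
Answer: 8713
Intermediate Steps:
(7091 + ((-21 - 1*27)*80 + 51)) + 5411 = (7091 + ((-21 - 27)*80 + 51)) + 5411 = (7091 + (-48*80 + 51)) + 5411 = (7091 + (-3840 + 51)) + 5411 = (7091 - 3789) + 5411 = 3302 + 5411 = 8713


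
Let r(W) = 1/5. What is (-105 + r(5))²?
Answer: 274576/25 ≈ 10983.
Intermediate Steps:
r(W) = ⅕
(-105 + r(5))² = (-105 + ⅕)² = (-524/5)² = 274576/25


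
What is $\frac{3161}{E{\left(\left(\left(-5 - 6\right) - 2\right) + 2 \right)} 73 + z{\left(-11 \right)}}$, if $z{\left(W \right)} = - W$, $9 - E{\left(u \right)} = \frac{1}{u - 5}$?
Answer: $\frac{50576}{10761} \approx 4.6999$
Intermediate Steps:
$E{\left(u \right)} = 9 - \frac{1}{-5 + u}$ ($E{\left(u \right)} = 9 - \frac{1}{u - 5} = 9 - \frac{1}{-5 + u}$)
$\frac{3161}{E{\left(\left(\left(-5 - 6\right) - 2\right) + 2 \right)} 73 + z{\left(-11 \right)}} = \frac{3161}{\frac{-46 + 9 \left(\left(\left(-5 - 6\right) - 2\right) + 2\right)}{-5 + \left(\left(\left(-5 - 6\right) - 2\right) + 2\right)} 73 - -11} = \frac{3161}{\frac{-46 + 9 \left(\left(\left(-5 - 6\right) - 2\right) + 2\right)}{-5 + \left(\left(\left(-5 - 6\right) - 2\right) + 2\right)} 73 + 11} = \frac{3161}{\frac{-46 + 9 \left(\left(-11 - 2\right) + 2\right)}{-5 + \left(\left(-11 - 2\right) + 2\right)} 73 + 11} = \frac{3161}{\frac{-46 + 9 \left(-13 + 2\right)}{-5 + \left(-13 + 2\right)} 73 + 11} = \frac{3161}{\frac{-46 + 9 \left(-11\right)}{-5 - 11} \cdot 73 + 11} = \frac{3161}{\frac{-46 - 99}{-16} \cdot 73 + 11} = \frac{3161}{\left(- \frac{1}{16}\right) \left(-145\right) 73 + 11} = \frac{3161}{\frac{145}{16} \cdot 73 + 11} = \frac{3161}{\frac{10585}{16} + 11} = \frac{3161}{\frac{10761}{16}} = 3161 \cdot \frac{16}{10761} = \frac{50576}{10761}$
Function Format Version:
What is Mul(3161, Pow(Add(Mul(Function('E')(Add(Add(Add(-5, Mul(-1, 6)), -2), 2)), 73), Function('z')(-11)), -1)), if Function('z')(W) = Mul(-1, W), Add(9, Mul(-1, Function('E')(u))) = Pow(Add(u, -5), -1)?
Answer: Rational(50576, 10761) ≈ 4.6999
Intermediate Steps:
Function('E')(u) = Add(9, Mul(-1, Pow(Add(-5, u), -1))) (Function('E')(u) = Add(9, Mul(-1, Pow(Add(u, -5), -1))) = Add(9, Mul(-1, Pow(Add(-5, u), -1))))
Mul(3161, Pow(Add(Mul(Function('E')(Add(Add(Add(-5, Mul(-1, 6)), -2), 2)), 73), Function('z')(-11)), -1)) = Mul(3161, Pow(Add(Mul(Mul(Pow(Add(-5, Add(Add(Add(-5, Mul(-1, 6)), -2), 2)), -1), Add(-46, Mul(9, Add(Add(Add(-5, Mul(-1, 6)), -2), 2)))), 73), Mul(-1, -11)), -1)) = Mul(3161, Pow(Add(Mul(Mul(Pow(Add(-5, Add(Add(Add(-5, -6), -2), 2)), -1), Add(-46, Mul(9, Add(Add(Add(-5, -6), -2), 2)))), 73), 11), -1)) = Mul(3161, Pow(Add(Mul(Mul(Pow(Add(-5, Add(Add(-11, -2), 2)), -1), Add(-46, Mul(9, Add(Add(-11, -2), 2)))), 73), 11), -1)) = Mul(3161, Pow(Add(Mul(Mul(Pow(Add(-5, Add(-13, 2)), -1), Add(-46, Mul(9, Add(-13, 2)))), 73), 11), -1)) = Mul(3161, Pow(Add(Mul(Mul(Pow(Add(-5, -11), -1), Add(-46, Mul(9, -11))), 73), 11), -1)) = Mul(3161, Pow(Add(Mul(Mul(Pow(-16, -1), Add(-46, -99)), 73), 11), -1)) = Mul(3161, Pow(Add(Mul(Mul(Rational(-1, 16), -145), 73), 11), -1)) = Mul(3161, Pow(Add(Mul(Rational(145, 16), 73), 11), -1)) = Mul(3161, Pow(Add(Rational(10585, 16), 11), -1)) = Mul(3161, Pow(Rational(10761, 16), -1)) = Mul(3161, Rational(16, 10761)) = Rational(50576, 10761)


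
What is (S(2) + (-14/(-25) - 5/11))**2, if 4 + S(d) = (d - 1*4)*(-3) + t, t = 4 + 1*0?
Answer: 2819041/75625 ≈ 37.277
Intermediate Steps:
t = 4 (t = 4 + 0 = 4)
S(d) = 12 - 3*d (S(d) = -4 + ((d - 1*4)*(-3) + 4) = -4 + ((d - 4)*(-3) + 4) = -4 + ((-4 + d)*(-3) + 4) = -4 + ((12 - 3*d) + 4) = -4 + (16 - 3*d) = 12 - 3*d)
(S(2) + (-14/(-25) - 5/11))**2 = ((12 - 3*2) + (-14/(-25) - 5/11))**2 = ((12 - 6) + (-14*(-1/25) - 5*1/11))**2 = (6 + (14/25 - 5/11))**2 = (6 + 29/275)**2 = (1679/275)**2 = 2819041/75625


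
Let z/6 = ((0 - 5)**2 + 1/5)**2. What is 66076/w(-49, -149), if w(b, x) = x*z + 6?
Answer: -825950/7096497 ≈ -0.11639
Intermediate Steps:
z = 95256/25 (z = 6*((0 - 5)**2 + 1/5)**2 = 6*((-5)**2 + 1*(1/5))**2 = 6*(25 + 1/5)**2 = 6*(126/5)**2 = 6*(15876/25) = 95256/25 ≈ 3810.2)
w(b, x) = 6 + 95256*x/25 (w(b, x) = x*(95256/25) + 6 = 95256*x/25 + 6 = 6 + 95256*x/25)
66076/w(-49, -149) = 66076/(6 + (95256/25)*(-149)) = 66076/(6 - 14193144/25) = 66076/(-14192994/25) = 66076*(-25/14192994) = -825950/7096497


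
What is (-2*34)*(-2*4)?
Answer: 544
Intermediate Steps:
(-2*34)*(-2*4) = -68*(-8) = 544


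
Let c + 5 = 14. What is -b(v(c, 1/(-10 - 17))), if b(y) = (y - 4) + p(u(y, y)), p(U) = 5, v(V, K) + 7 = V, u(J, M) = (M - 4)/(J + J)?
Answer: -3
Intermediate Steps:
c = 9 (c = -5 + 14 = 9)
u(J, M) = (-4 + M)/(2*J) (u(J, M) = (-4 + M)/((2*J)) = (-4 + M)*(1/(2*J)) = (-4 + M)/(2*J))
v(V, K) = -7 + V
b(y) = 1 + y (b(y) = (y - 4) + 5 = (-4 + y) + 5 = 1 + y)
-b(v(c, 1/(-10 - 17))) = -(1 + (-7 + 9)) = -(1 + 2) = -1*3 = -3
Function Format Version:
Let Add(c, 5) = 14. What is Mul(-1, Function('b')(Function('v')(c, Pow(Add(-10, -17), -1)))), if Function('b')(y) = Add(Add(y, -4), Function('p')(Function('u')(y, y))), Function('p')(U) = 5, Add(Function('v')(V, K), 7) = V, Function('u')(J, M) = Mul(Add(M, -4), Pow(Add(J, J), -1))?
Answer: -3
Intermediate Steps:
c = 9 (c = Add(-5, 14) = 9)
Function('u')(J, M) = Mul(Rational(1, 2), Pow(J, -1), Add(-4, M)) (Function('u')(J, M) = Mul(Add(-4, M), Pow(Mul(2, J), -1)) = Mul(Add(-4, M), Mul(Rational(1, 2), Pow(J, -1))) = Mul(Rational(1, 2), Pow(J, -1), Add(-4, M)))
Function('v')(V, K) = Add(-7, V)
Function('b')(y) = Add(1, y) (Function('b')(y) = Add(Add(y, -4), 5) = Add(Add(-4, y), 5) = Add(1, y))
Mul(-1, Function('b')(Function('v')(c, Pow(Add(-10, -17), -1)))) = Mul(-1, Add(1, Add(-7, 9))) = Mul(-1, Add(1, 2)) = Mul(-1, 3) = -3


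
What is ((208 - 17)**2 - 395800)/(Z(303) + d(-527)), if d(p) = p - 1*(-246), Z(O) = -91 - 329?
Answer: 359319/701 ≈ 512.58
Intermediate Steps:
Z(O) = -420
d(p) = 246 + p (d(p) = p + 246 = 246 + p)
((208 - 17)**2 - 395800)/(Z(303) + d(-527)) = ((208 - 17)**2 - 395800)/(-420 + (246 - 527)) = (191**2 - 395800)/(-420 - 281) = (36481 - 395800)/(-701) = -359319*(-1/701) = 359319/701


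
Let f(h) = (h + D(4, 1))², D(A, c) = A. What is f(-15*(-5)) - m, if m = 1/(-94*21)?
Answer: 12319735/1974 ≈ 6241.0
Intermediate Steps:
f(h) = (4 + h)² (f(h) = (h + 4)² = (4 + h)²)
m = -1/1974 (m = 1/(-1974) = -1/1974 ≈ -0.00050659)
f(-15*(-5)) - m = (4 - 15*(-5))² - 1*(-1/1974) = (4 + 75)² + 1/1974 = 79² + 1/1974 = 6241 + 1/1974 = 12319735/1974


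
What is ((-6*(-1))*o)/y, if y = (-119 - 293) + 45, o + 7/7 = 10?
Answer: -54/367 ≈ -0.14714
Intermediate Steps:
o = 9 (o = -1 + 10 = 9)
y = -367 (y = -412 + 45 = -367)
((-6*(-1))*o)/y = (-6*(-1)*9)/(-367) = (6*9)*(-1/367) = 54*(-1/367) = -54/367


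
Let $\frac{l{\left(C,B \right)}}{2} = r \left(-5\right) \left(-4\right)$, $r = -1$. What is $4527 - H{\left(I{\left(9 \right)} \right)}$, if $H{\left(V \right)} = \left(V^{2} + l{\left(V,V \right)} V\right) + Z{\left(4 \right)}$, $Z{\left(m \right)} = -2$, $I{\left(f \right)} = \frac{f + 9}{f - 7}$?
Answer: $4808$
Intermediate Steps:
$I{\left(f \right)} = \frac{9 + f}{-7 + f}$
$l{\left(C,B \right)} = -40$ ($l{\left(C,B \right)} = 2 \left(-1\right) \left(-5\right) \left(-4\right) = 2 \cdot 5 \left(-4\right) = 2 \left(-20\right) = -40$)
$H{\left(V \right)} = -2 + V^{2} - 40 V$ ($H{\left(V \right)} = \left(V^{2} - 40 V\right) - 2 = -2 + V^{2} - 40 V$)
$4527 - H{\left(I{\left(9 \right)} \right)} = 4527 - \left(-2 + \left(\frac{9 + 9}{-7 + 9}\right)^{2} - 40 \frac{9 + 9}{-7 + 9}\right) = 4527 - \left(-2 + \left(\frac{1}{2} \cdot 18\right)^{2} - 40 \cdot \frac{1}{2} \cdot 18\right) = 4527 - \left(-2 + 9^{2} - 360\right) = 4527 - \left(-2 + 81 - 360\right) = 4527 - -281 = 4527 + 281 = 4808$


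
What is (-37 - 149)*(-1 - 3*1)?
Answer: 744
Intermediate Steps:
(-37 - 149)*(-1 - 3*1) = -186*(-1 - 3) = -186*(-4) = 744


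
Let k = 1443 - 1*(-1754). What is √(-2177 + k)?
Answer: 2*√255 ≈ 31.937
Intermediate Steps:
k = 3197 (k = 1443 + 1754 = 3197)
√(-2177 + k) = √(-2177 + 3197) = √1020 = 2*√255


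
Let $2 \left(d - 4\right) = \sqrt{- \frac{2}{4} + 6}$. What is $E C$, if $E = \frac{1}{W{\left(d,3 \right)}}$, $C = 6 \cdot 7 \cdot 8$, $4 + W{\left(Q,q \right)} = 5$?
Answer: $336$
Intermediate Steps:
$d = 4 + \frac{\sqrt{22}}{4}$ ($d = 4 + \frac{\sqrt{- \frac{2}{4} + 6}}{2} = 4 + \frac{\sqrt{\left(-2\right) \frac{1}{4} + 6}}{2} = 4 + \frac{\sqrt{- \frac{1}{2} + 6}}{2} = 4 + \frac{\sqrt{\frac{11}{2}}}{2} = 4 + \frac{\frac{1}{2} \sqrt{22}}{2} = 4 + \frac{\sqrt{22}}{4} \approx 5.1726$)
$W{\left(Q,q \right)} = 1$ ($W{\left(Q,q \right)} = -4 + 5 = 1$)
$C = 336$ ($C = 42 \cdot 8 = 336$)
$E = 1$ ($E = 1^{-1} = 1$)
$E C = 1 \cdot 336 = 336$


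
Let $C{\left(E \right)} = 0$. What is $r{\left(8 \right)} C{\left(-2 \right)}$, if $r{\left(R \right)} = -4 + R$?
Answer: $0$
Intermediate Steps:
$r{\left(8 \right)} C{\left(-2 \right)} = \left(-4 + 8\right) 0 = 4 \cdot 0 = 0$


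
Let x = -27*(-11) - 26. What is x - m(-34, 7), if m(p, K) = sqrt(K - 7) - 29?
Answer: 300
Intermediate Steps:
m(p, K) = -29 + sqrt(-7 + K) (m(p, K) = sqrt(-7 + K) - 29 = -29 + sqrt(-7 + K))
x = 271 (x = 297 - 26 = 271)
x - m(-34, 7) = 271 - (-29 + sqrt(-7 + 7)) = 271 - (-29 + sqrt(0)) = 271 - (-29 + 0) = 271 - 1*(-29) = 271 + 29 = 300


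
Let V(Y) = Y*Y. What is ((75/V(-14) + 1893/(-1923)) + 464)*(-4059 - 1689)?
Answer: -83661425811/31409 ≈ -2.6636e+6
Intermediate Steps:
V(Y) = Y²
((75/V(-14) + 1893/(-1923)) + 464)*(-4059 - 1689) = ((75/((-14)²) + 1893/(-1923)) + 464)*(-4059 - 1689) = ((75/196 + 1893*(-1/1923)) + 464)*(-5748) = ((75*(1/196) - 631/641) + 464)*(-5748) = ((75/196 - 631/641) + 464)*(-5748) = (-75601/125636 + 464)*(-5748) = (58219503/125636)*(-5748) = -83661425811/31409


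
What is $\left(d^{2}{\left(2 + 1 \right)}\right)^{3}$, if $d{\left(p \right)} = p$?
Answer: $729$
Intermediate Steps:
$\left(d^{2}{\left(2 + 1 \right)}\right)^{3} = \left(\left(2 + 1\right)^{2}\right)^{3} = \left(3^{2}\right)^{3} = 9^{3} = 729$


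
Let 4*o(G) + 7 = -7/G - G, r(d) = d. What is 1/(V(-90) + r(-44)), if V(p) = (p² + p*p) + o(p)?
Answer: 360/5823637 ≈ 6.1817e-5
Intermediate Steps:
o(G) = -7/4 - 7/(4*G) - G/4 (o(G) = -7/4 + (-7/G - G)/4 = -7/4 + (-G - 7/G)/4 = -7/4 + (-7/(4*G) - G/4) = -7/4 - 7/(4*G) - G/4)
V(p) = 2*p² + (-7 - p*(7 + p))/(4*p) (V(p) = (p² + p*p) + (-7 - p*(7 + p))/(4*p) = (p² + p²) + (-7 - p*(7 + p))/(4*p) = 2*p² + (-7 - p*(7 + p))/(4*p))
1/(V(-90) + r(-44)) = 1/((¼)*(-7 + 8*(-90)³ - 1*(-90)*(7 - 90))/(-90) - 44) = 1/((¼)*(-1/90)*(-7 + 8*(-729000) - 1*(-90)*(-83)) - 44) = 1/((¼)*(-1/90)*(-7 - 5832000 - 7470) - 44) = 1/((¼)*(-1/90)*(-5839477) - 44) = 1/(5839477/360 - 44) = 1/(5823637/360) = 360/5823637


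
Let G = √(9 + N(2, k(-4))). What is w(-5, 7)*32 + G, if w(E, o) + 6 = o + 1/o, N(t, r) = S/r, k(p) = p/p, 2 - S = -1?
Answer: 256/7 + 2*√3 ≈ 40.036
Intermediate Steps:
S = 3 (S = 2 - 1*(-1) = 2 + 1 = 3)
k(p) = 1
N(t, r) = 3/r
w(E, o) = -6 + o + 1/o (w(E, o) = -6 + (o + 1/o) = -6 + o + 1/o)
G = 2*√3 (G = √(9 + 3/1) = √(9 + 3*1) = √(9 + 3) = √12 = 2*√3 ≈ 3.4641)
w(-5, 7)*32 + G = (-6 + 7 + 1/7)*32 + 2*√3 = (-6 + 7 + ⅐)*32 + 2*√3 = (8/7)*32 + 2*√3 = 256/7 + 2*√3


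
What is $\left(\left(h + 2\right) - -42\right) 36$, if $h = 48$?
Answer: $3312$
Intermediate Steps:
$\left(\left(h + 2\right) - -42\right) 36 = \left(\left(48 + 2\right) - -42\right) 36 = \left(50 + 42\right) 36 = 92 \cdot 36 = 3312$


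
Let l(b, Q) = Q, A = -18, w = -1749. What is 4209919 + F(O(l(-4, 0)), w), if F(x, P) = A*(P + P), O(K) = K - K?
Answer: 4272883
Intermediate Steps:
O(K) = 0
F(x, P) = -36*P (F(x, P) = -18*(P + P) = -36*P)
4209919 + F(O(l(-4, 0)), w) = 4209919 - 36*(-1749) = 4209919 + 62964 = 4272883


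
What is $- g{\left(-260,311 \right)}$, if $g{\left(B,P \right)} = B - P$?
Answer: $571$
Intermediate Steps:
$- g{\left(-260,311 \right)} = - (-260 - 311) = \left(-1\right) \left(-571\right) = 571$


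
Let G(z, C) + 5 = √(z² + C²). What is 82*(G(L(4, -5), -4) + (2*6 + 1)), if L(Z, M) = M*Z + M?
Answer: 656 + 82*√641 ≈ 2732.1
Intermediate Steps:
L(Z, M) = M + M*Z
G(z, C) = -5 + √(C² + z²) (G(z, C) = -5 + √(z² + C²) = -5 + √(C² + z²))
82*(G(L(4, -5), -4) + (2*6 + 1)) = 82*((-5 + √((-4)² + (-5*(1 + 4))²)) + (2*6 + 1)) = 82*((-5 + √(16 + (-5*5)²)) + (12 + 1)) = 82*((-5 + √(16 + (-25)²)) + 13) = 82*((-5 + √(16 + 625)) + 13) = 82*((-5 + √641) + 13) = 82*(8 + √641) = 656 + 82*√641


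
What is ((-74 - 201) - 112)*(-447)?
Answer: 172989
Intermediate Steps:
((-74 - 201) - 112)*(-447) = (-275 - 112)*(-447) = -387*(-447) = 172989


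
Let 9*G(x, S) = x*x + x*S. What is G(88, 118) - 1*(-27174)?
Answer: 262694/9 ≈ 29188.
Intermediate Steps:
G(x, S) = x²/9 + S*x/9 (G(x, S) = (x*x + x*S)/9 = (x² + S*x)/9 = x²/9 + S*x/9)
G(88, 118) - 1*(-27174) = (⅑)*88*(118 + 88) - 1*(-27174) = (⅑)*88*206 + 27174 = 18128/9 + 27174 = 262694/9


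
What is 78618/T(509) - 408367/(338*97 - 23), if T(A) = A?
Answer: 2367902731/16676367 ≈ 141.99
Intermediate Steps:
78618/T(509) - 408367/(338*97 - 23) = 78618/509 - 408367/(338*97 - 23) = 78618*(1/509) - 408367/(32786 - 23) = 78618/509 - 408367/32763 = 2367902731/16676367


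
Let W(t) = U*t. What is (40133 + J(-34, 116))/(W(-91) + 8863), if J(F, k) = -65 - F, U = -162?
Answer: 40102/23605 ≈ 1.6989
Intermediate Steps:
W(t) = -162*t
(40133 + J(-34, 116))/(W(-91) + 8863) = (40133 + (-65 - 1*(-34)))/(-162*(-91) + 8863) = (40133 + (-65 + 34))/(14742 + 8863) = (40133 - 31)/23605 = 40102*(1/23605) = 40102/23605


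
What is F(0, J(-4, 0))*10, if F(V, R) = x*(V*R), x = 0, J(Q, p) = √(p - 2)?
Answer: 0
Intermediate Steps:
J(Q, p) = √(-2 + p)
F(V, R) = 0 (F(V, R) = 0*(V*R) = 0*(R*V) = 0)
F(0, J(-4, 0))*10 = 0*10 = 0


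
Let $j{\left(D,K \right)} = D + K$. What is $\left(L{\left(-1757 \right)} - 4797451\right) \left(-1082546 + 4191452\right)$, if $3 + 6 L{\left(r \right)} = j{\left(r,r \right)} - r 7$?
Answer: $-14910273796524$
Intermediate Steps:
$L{\left(r \right)} = - \frac{1}{2} - \frac{5 r}{6}$ ($L{\left(r \right)} = - \frac{1}{2} + \frac{\left(r + r\right) - r 7}{6} = - \frac{1}{2} + \frac{2 r - 7 r}{6} = - \frac{1}{2} + \frac{\left(-5\right) r}{6} = - \frac{1}{2} - \frac{5 r}{6}$)
$\left(L{\left(-1757 \right)} - 4797451\right) \left(-1082546 + 4191452\right) = \left(\left(- \frac{1}{2} - - \frac{8785}{6}\right) - 4797451\right) \left(-1082546 + 4191452\right) = \left(\left(- \frac{1}{2} + \frac{8785}{6}\right) - 4797451\right) 3108906 = \left(\frac{4391}{3} - 4797451\right) 3108906 = \left(- \frac{14387962}{3}\right) 3108906 = -14910273796524$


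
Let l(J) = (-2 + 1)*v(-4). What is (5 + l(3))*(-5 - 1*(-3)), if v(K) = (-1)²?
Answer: -8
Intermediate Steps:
v(K) = 1
l(J) = -1 (l(J) = (-2 + 1)*1 = -1*1 = -1)
(5 + l(3))*(-5 - 1*(-3)) = (5 - 1)*(-5 - 1*(-3)) = 4*(-5 + 3) = 4*(-2) = -8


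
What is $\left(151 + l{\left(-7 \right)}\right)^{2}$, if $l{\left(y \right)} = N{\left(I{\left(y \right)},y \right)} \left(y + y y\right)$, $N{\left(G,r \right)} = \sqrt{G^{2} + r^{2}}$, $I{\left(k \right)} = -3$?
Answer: $125113 + 12684 \sqrt{58} \approx 2.2171 \cdot 10^{5}$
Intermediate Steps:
$l{\left(y \right)} = \sqrt{9 + y^{2}} \left(y + y^{2}\right)$ ($l{\left(y \right)} = \sqrt{\left(-3\right)^{2} + y^{2}} \left(y + y y\right) = \sqrt{9 + y^{2}} \left(y + y^{2}\right)$)
$\left(151 + l{\left(-7 \right)}\right)^{2} = \left(151 - 7 \sqrt{9 + \left(-7\right)^{2}} \left(1 - 7\right)\right)^{2} = \left(151 - 7 \sqrt{9 + 49} \left(-6\right)\right)^{2} = \left(151 - 7 \sqrt{58} \left(-6\right)\right)^{2} = \left(151 + 42 \sqrt{58}\right)^{2}$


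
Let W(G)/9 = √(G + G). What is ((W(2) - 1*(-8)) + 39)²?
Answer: 4225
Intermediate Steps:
W(G) = 9*√2*√G (W(G) = 9*√(G + G) = 9*√(2*G) = 9*(√2*√G) = 9*√2*√G)
((W(2) - 1*(-8)) + 39)² = ((9*√2*√2 - 1*(-8)) + 39)² = ((18 + 8) + 39)² = (26 + 39)² = 65² = 4225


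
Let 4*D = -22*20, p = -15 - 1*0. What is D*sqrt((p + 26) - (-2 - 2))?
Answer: -110*sqrt(15) ≈ -426.03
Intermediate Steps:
p = -15 (p = -15 + 0 = -15)
D = -110 (D = (-22*20)/4 = (1/4)*(-440) = -110)
D*sqrt((p + 26) - (-2 - 2)) = -110*sqrt((-15 + 26) - (-2 - 2)) = -110*sqrt(11 - 1*(-4)) = -110*sqrt(11 + 4) = -110*sqrt(15)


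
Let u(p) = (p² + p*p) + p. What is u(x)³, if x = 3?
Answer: 9261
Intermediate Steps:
u(p) = p + 2*p² (u(p) = (p² + p²) + p = 2*p² + p = p + 2*p²)
u(x)³ = (3*(1 + 2*3))³ = (3*(1 + 6))³ = (3*7)³ = 21³ = 9261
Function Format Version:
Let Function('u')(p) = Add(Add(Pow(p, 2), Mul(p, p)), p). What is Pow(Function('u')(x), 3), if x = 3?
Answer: 9261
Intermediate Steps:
Function('u')(p) = Add(p, Mul(2, Pow(p, 2))) (Function('u')(p) = Add(Add(Pow(p, 2), Pow(p, 2)), p) = Add(Mul(2, Pow(p, 2)), p) = Add(p, Mul(2, Pow(p, 2))))
Pow(Function('u')(x), 3) = Pow(Mul(3, Add(1, Mul(2, 3))), 3) = Pow(Mul(3, Add(1, 6)), 3) = Pow(Mul(3, 7), 3) = Pow(21, 3) = 9261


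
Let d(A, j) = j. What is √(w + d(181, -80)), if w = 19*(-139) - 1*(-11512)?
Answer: √8791 ≈ 93.760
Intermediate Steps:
w = 8871 (w = -2641 + 11512 = 8871)
√(w + d(181, -80)) = √(8871 - 80) = √8791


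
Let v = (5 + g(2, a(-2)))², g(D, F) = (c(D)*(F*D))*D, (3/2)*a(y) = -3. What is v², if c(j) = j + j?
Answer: 531441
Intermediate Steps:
c(j) = 2*j
a(y) = -2 (a(y) = (⅔)*(-3) = -2)
g(D, F) = 2*F*D³ (g(D, F) = ((2*D)*(F*D))*D = ((2*D)*(D*F))*D = (2*F*D²)*D = 2*F*D³)
v = 729 (v = (5 + 2*(-2)*2³)² = (5 + 2*(-2)*8)² = (5 - 32)² = (-27)² = 729)
v² = 729² = 531441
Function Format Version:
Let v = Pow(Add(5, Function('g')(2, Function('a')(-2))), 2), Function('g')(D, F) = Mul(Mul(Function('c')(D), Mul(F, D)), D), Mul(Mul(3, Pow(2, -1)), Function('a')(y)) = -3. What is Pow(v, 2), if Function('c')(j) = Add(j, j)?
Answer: 531441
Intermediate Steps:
Function('c')(j) = Mul(2, j)
Function('a')(y) = -2 (Function('a')(y) = Mul(Rational(2, 3), -3) = -2)
Function('g')(D, F) = Mul(2, F, Pow(D, 3)) (Function('g')(D, F) = Mul(Mul(Mul(2, D), Mul(F, D)), D) = Mul(Mul(Mul(2, D), Mul(D, F)), D) = Mul(Mul(2, F, Pow(D, 2)), D) = Mul(2, F, Pow(D, 3)))
v = 729 (v = Pow(Add(5, Mul(2, -2, Pow(2, 3))), 2) = Pow(Add(5, Mul(2, -2, 8)), 2) = Pow(Add(5, -32), 2) = Pow(-27, 2) = 729)
Pow(v, 2) = Pow(729, 2) = 531441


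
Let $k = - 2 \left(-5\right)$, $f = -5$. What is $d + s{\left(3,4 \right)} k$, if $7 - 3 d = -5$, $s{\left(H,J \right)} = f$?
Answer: $-46$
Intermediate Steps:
$s{\left(H,J \right)} = -5$
$d = 4$ ($d = \frac{7}{3} - - \frac{5}{3} = \frac{7}{3} + \frac{5}{3} = 4$)
$k = 10$ ($k = \left(-1\right) \left(-10\right) = 10$)
$d + s{\left(3,4 \right)} k = 4 - 50 = -46$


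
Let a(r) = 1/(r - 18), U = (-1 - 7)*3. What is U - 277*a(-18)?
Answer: -587/36 ≈ -16.306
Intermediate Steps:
U = -24 (U = -8*3 = -24)
a(r) = 1/(-18 + r)
U - 277*a(-18) = -24 - 277/(-18 - 18) = -24 - 277/(-36) = -24 - 277*(-1/36) = -24 + 277/36 = -587/36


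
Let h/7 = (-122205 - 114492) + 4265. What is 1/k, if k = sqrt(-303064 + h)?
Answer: -I*sqrt(482522)/965044 ≈ -0.0007198*I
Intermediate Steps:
h = -1627024 (h = 7*((-122205 - 114492) + 4265) = 7*(-236697 + 4265) = 7*(-232432) = -1627024)
k = 2*I*sqrt(482522) (k = sqrt(-303064 - 1627024) = sqrt(-1930088) = 2*I*sqrt(482522) ≈ 1389.3*I)
1/k = 1/(2*I*sqrt(482522)) = -I*sqrt(482522)/965044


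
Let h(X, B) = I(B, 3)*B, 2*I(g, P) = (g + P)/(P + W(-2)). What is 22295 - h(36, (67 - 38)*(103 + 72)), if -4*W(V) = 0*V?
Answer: -12818540/3 ≈ -4.2728e+6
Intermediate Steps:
W(V) = 0 (W(V) = -0*V = -¼*0 = 0)
I(g, P) = (P + g)/(2*P) (I(g, P) = ((g + P)/(P + 0))/2 = ((P + g)/P)/2 = (P + g)/(2*P))
h(X, B) = B*(½ + B/6) (h(X, B) = ((½)*(3 + B)/3)*B = ((½)*(⅓)*(3 + B))*B = (½ + B/6)*B = B*(½ + B/6))
22295 - h(36, (67 - 38)*(103 + 72)) = 22295 - (67 - 38)*(103 + 72)*(3 + (67 - 38)*(103 + 72))/6 = 22295 - 29*175*(3 + 29*175)/6 = 22295 - 5075*(3 + 5075)/6 = 22295 - 5075*5078/6 = 22295 - 1*12885425/3 = 22295 - 12885425/3 = -12818540/3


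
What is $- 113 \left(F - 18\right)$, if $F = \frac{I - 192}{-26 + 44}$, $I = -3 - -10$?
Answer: $\frac{57517}{18} \approx 3195.4$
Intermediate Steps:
$I = 7$ ($I = -3 + 10 = 7$)
$F = - \frac{185}{18}$ ($F = \frac{7 - 192}{-26 + 44} = - \frac{185}{18} \approx -10.278$)
$- 113 \left(F - 18\right) = - 113 \left(- \frac{185}{18} - 18\right) = \left(-113\right) \left(- \frac{509}{18}\right) = \frac{57517}{18}$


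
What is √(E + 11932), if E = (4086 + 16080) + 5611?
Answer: √37709 ≈ 194.19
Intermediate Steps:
E = 25777 (E = 20166 + 5611 = 25777)
√(E + 11932) = √(25777 + 11932) = √37709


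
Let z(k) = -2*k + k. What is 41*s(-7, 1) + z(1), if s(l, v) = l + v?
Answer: -247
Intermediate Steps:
z(k) = -k
41*s(-7, 1) + z(1) = 41*(-7 + 1) - 1*1 = 41*(-6) - 1 = -246 - 1 = -247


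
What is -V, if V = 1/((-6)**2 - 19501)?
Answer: 1/19465 ≈ 5.1374e-5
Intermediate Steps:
V = -1/19465 (V = 1/(36 - 19501) = 1/(-19465) = -1/19465 ≈ -5.1374e-5)
-V = -1*(-1/19465) = 1/19465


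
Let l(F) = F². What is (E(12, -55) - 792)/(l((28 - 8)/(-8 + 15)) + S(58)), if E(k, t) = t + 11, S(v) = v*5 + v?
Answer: -10241/4363 ≈ -2.3472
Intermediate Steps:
S(v) = 6*v (S(v) = 5*v + v = 6*v)
E(k, t) = 11 + t
(E(12, -55) - 792)/(l((28 - 8)/(-8 + 15)) + S(58)) = ((11 - 55) - 792)/(((28 - 8)/(-8 + 15))² + 6*58) = (-44 - 792)/((20/7)² + 348) = -836/((20*(⅐))² + 348) = -836/((20/7)² + 348) = -836/(400/49 + 348) = -836/17452/49 = -836*49/17452 = -10241/4363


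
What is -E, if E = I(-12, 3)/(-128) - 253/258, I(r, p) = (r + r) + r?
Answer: 2887/4128 ≈ 0.69937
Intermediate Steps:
I(r, p) = 3*r (I(r, p) = 2*r + r = 3*r)
E = -2887/4128 (E = (3*(-12))/(-128) - 253/258 = -36*(-1/128) - 253*1/258 = 9/32 - 253/258 = -2887/4128 ≈ -0.69937)
-E = -1*(-2887/4128) = 2887/4128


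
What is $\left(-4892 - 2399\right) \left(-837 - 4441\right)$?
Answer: $38481898$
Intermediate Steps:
$\left(-4892 - 2399\right) \left(-837 - 4441\right) = \left(-7291\right) \left(-5278\right) = 38481898$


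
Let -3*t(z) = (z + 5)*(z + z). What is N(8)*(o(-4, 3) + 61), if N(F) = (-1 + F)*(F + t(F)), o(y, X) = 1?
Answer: -79856/3 ≈ -26619.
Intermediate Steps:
t(z) = -2*z*(5 + z)/3 (t(z) = -(z + 5)*(z + z)/3 = -(5 + z)*2*z/3 = -2*z*(5 + z)/3)
N(F) = (-1 + F)*(F - 2*F*(5 + F)/3)
N(8)*(o(-4, 3) + 61) = ((⅓)*8*(7 - 5*8 - 2*8²))*(1 + 61) = ((⅓)*8*(7 - 40 - 2*64))*62 = ((⅓)*8*(7 - 40 - 128))*62 = ((⅓)*8*(-161))*62 = -1288/3*62 = -79856/3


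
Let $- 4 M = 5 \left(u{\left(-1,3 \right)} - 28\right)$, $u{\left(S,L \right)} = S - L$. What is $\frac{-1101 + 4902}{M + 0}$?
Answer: $\frac{3801}{40} \approx 95.025$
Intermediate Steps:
$M = 40$ ($M = - \frac{5 \left(\left(-1 - 3\right) - 28\right)}{4} = - \frac{5 \left(-4 - 28\right)}{4} = - \frac{5 \left(-32\right)}{4} = \left(- \frac{1}{4}\right) \left(-160\right) = 40$)
$\frac{-1101 + 4902}{M + 0} = \frac{-1101 + 4902}{40 + 0} = \frac{3801}{40}$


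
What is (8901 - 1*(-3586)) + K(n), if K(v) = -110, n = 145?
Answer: 12377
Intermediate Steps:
(8901 - 1*(-3586)) + K(n) = (8901 - 1*(-3586)) - 110 = (8901 + 3586) - 110 = 12487 - 110 = 12377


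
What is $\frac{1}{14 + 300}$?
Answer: $\frac{1}{314} \approx 0.0031847$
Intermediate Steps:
$\frac{1}{14 + 300} = \frac{1}{314}$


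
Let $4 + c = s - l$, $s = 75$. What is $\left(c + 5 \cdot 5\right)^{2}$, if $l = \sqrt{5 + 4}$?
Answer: $8649$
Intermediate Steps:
$l = 3$ ($l = \sqrt{9} = 3$)
$c = 68$ ($c = -4 + \left(75 - 3\right) = -4 + 72 = 68$)
$\left(c + 5 \cdot 5\right)^{2} = \left(68 + 5 \cdot 5\right)^{2} = \left(68 + 25\right)^{2} = 93^{2} = 8649$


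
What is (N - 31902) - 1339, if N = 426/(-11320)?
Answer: -188144273/5660 ≈ -33241.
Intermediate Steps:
N = -213/5660 (N = 426*(-1/11320) = -213/5660 ≈ -0.037633)
(N - 31902) - 1339 = (-213/5660 - 31902) - 1339 = -180565533/5660 - 1339 = -188144273/5660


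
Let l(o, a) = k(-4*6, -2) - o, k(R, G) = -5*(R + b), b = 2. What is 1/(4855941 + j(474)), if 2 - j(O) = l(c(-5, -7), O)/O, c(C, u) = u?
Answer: 158/767238955 ≈ 2.0593e-7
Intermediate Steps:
k(R, G) = -10 - 5*R (k(R, G) = -5*(R + 2) = -5*(2 + R) = -10 - 5*R)
l(o, a) = 110 - o (l(o, a) = (-10 - (-20)*6) - o = (-10 - 5*(-24)) - o = (-10 + 120) - o = 110 - o)
j(O) = 2 - 117/O (j(O) = 2 - (110 - 1*(-7))/O = 2 - (110 + 7)/O = 2 - 117/O)
1/(4855941 + j(474)) = 1/(4855941 + (2 - 117/474)) = 1/(4855941 + (2 - 117*1/474)) = 1/(4855941 + (2 - 39/158)) = 1/(4855941 + 277/158) = 1/(767238955/158) = 158/767238955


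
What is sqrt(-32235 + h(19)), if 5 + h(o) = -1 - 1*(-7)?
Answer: I*sqrt(32234) ≈ 179.54*I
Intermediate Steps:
h(o) = 1 (h(o) = -5 + (-1 - 1*(-7)) = -5 + (-1 + 7) = -5 + 6 = 1)
sqrt(-32235 + h(19)) = sqrt(-32235 + 1) = sqrt(-32234) = I*sqrt(32234)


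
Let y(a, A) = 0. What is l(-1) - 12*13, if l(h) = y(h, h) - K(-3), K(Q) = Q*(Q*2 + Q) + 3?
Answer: -186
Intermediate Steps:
K(Q) = 3 + 3*Q**2 (K(Q) = Q*(2*Q + Q) + 3 = Q*(3*Q) + 3 = 3*Q**2 + 3 = 3 + 3*Q**2)
l(h) = -30 (l(h) = 0 - (3 + 3*(-3)**2) = 0 - (3 + 3*9) = 0 - (3 + 27) = 0 - 1*30 = 0 - 30 = -30)
l(-1) - 12*13 = -30 - 12*13 = -30 - 156 = -186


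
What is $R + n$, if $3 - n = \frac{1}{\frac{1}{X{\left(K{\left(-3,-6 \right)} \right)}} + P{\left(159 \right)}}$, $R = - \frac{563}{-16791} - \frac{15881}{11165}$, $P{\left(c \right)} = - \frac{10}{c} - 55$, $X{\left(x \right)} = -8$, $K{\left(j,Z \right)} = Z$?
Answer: $\frac{739363795459}{453803892465} \approx 1.6293$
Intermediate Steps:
$P{\left(c \right)} = -55 - \frac{10}{c}$ ($P{\left(c \right)} = - \frac{10}{c} - 55 = -55 - \frac{10}{c}$)
$R = - \frac{8978344}{6464535}$ ($R = \left(-563\right) \left(- \frac{1}{16791}\right) - \frac{15881}{11165} = \frac{563}{16791} - \frac{15881}{11165} = - \frac{8978344}{6464535} \approx -1.3889$)
$n = \frac{211869}{70199}$ ($n = 3 - \frac{1}{\frac{1}{-8} - \left(55 + \frac{10}{159}\right)} = 3 - \frac{1}{- \frac{1}{8} - \frac{8755}{159}} = 3 - \frac{1}{- \frac{70199}{1272}} = 3 - - \frac{1272}{70199} = 3 + \frac{1272}{70199} = \frac{211869}{70199} \approx 3.0181$)
$R + n = - \frac{8978344}{6464535} + \frac{211869}{70199} = \frac{739363795459}{453803892465}$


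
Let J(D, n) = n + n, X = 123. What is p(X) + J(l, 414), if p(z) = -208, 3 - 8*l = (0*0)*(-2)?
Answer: 620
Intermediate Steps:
l = 3/8 (l = 3/8 - 0*0*(-2)/8 = 3/8 - 0*(-2) = 3/8 - ⅛*0 = 3/8 + 0 = 3/8 ≈ 0.37500)
J(D, n) = 2*n
p(X) + J(l, 414) = -208 + 2*414 = -208 + 828 = 620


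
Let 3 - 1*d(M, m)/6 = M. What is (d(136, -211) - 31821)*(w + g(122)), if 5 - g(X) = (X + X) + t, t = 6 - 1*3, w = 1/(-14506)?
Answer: 114507466407/14506 ≈ 7.8938e+6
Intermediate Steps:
d(M, m) = 18 - 6*M
w = -1/14506 ≈ -6.8937e-5
t = 3 (t = 6 - 3 = 3)
g(X) = 2 - 2*X (g(X) = 5 - ((X + X) + 3) = 5 - (2*X + 3) = 5 - (3 + 2*X) = 5 + (-3 - 2*X) = 2 - 2*X)
(d(136, -211) - 31821)*(w + g(122)) = ((18 - 6*136) - 31821)*(-1/14506 + (2 - 2*122)) = ((18 - 816) - 31821)*(-1/14506 + (2 - 244)) = (-798 - 31821)*(-1/14506 - 242) = -32619*(-3510453/14506) = 114507466407/14506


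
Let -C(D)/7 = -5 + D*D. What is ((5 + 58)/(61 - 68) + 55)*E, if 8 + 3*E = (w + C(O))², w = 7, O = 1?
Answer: 55982/3 ≈ 18661.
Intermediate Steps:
C(D) = 35 - 7*D² (C(D) = -7*(-5 + D*D) = -7*(-5 + D²) = 35 - 7*D²)
E = 1217/3 (E = -8/3 + (7 + (35 - 7*1²))²/3 = -8/3 + (7 + (35 - 7*1))²/3 = -8/3 + (7 + (35 - 7))²/3 = -8/3 + (7 + 28)²/3 = -8/3 + (⅓)*35² = -8/3 + (⅓)*1225 = -8/3 + 1225/3 = 1217/3 ≈ 405.67)
((5 + 58)/(61 - 68) + 55)*E = ((5 + 58)/(61 - 68) + 55)*(1217/3) = (63/(-7) + 55)*(1217/3) = (63*(-⅐) + 55)*(1217/3) = (-9 + 55)*(1217/3) = 46*(1217/3) = 55982/3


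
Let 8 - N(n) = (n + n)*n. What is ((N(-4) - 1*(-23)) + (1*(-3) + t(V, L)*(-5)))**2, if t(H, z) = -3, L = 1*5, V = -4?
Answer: 121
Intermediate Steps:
N(n) = 8 - 2*n**2 (N(n) = 8 - (n + n)*n = 8 - 2*n*n = 8 - 2*n**2)
L = 5
((N(-4) - 1*(-23)) + (1*(-3) + t(V, L)*(-5)))**2 = (((8 - 2*(-4)**2) - 1*(-23)) + (1*(-3) - 3*(-5)))**2 = (((8 - 2*16) + 23) + (-3 + 15))**2 = (((8 - 32) + 23) + 12)**2 = ((-24 + 23) + 12)**2 = (-1 + 12)**2 = 11**2 = 121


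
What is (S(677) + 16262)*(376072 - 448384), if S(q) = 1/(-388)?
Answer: -114065943090/97 ≈ -1.1759e+9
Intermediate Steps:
S(q) = -1/388
(S(677) + 16262)*(376072 - 448384) = (-1/388 + 16262)*(376072 - 448384) = (6309655/388)*(-72312) = -114065943090/97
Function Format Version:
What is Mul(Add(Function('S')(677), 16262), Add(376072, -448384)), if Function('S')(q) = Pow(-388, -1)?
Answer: Rational(-114065943090, 97) ≈ -1.1759e+9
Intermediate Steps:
Function('S')(q) = Rational(-1, 388)
Mul(Add(Function('S')(677), 16262), Add(376072, -448384)) = Mul(Add(Rational(-1, 388), 16262), Add(376072, -448384)) = Mul(Rational(6309655, 388), -72312) = Rational(-114065943090, 97)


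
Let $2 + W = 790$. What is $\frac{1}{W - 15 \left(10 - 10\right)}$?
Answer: $\frac{1}{788} \approx 0.001269$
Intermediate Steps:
$W = 788$ ($W = -2 + 790 = 788$)
$\frac{1}{W - 15 \left(10 - 10\right)} = \frac{1}{788 - 15 \left(10 - 10\right)} = \frac{1}{788 - 0} = \frac{1}{788 + 0} = \frac{1}{788}$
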